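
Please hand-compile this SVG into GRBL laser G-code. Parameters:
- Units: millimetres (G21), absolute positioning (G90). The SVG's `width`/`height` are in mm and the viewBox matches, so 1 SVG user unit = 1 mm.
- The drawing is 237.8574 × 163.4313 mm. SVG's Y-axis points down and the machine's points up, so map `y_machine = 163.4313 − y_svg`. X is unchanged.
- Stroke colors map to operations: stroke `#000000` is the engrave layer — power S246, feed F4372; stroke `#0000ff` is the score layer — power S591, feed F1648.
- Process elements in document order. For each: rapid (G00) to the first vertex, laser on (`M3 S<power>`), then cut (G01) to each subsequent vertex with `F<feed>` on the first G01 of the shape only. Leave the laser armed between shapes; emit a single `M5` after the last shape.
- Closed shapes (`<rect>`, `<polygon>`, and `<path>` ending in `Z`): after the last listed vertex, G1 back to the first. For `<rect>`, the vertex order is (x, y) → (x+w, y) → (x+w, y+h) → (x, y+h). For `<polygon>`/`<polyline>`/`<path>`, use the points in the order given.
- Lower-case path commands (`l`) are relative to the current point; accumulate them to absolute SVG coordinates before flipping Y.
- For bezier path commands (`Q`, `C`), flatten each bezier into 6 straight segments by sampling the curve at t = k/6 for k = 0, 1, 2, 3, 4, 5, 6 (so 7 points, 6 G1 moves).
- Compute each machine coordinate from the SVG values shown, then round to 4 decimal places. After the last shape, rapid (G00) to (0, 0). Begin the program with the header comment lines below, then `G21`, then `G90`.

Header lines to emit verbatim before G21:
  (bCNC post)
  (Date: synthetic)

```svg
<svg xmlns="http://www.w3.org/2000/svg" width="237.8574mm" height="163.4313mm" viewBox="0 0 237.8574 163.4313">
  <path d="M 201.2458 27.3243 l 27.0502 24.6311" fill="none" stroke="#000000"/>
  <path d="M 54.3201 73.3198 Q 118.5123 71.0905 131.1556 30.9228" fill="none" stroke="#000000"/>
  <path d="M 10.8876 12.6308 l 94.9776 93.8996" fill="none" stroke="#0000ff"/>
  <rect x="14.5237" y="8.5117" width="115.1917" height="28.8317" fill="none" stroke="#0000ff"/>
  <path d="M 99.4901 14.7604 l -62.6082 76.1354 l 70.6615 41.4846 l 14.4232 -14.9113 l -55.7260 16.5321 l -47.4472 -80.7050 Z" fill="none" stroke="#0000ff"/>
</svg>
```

(bCNC post)
(Date: synthetic)
G21
G90
G00 X201.2458 Y136.1070
M3 S246
G01 X228.2960 Y111.4759 F4372
G00 X54.3201 Y90.1115
M3 S246
G01 X74.2856 Y91.9084 F4372
G01 X91.3872 Y95.8131
G01 X105.6251 Y101.8254
G01 X116.9991 Y109.9454
G01 X125.5093 Y120.1731
G01 X131.1556 Y132.5085
G00 X10.8876 Y150.8005
M3 S591
G01 X105.8652 Y56.9009 F1648
G00 X14.5237 Y154.9196
M3 S591
G01 X129.7154 Y154.9196 F1648
G01 X129.7154 Y126.0879
G01 X14.5237 Y126.0879
G01 X14.5237 Y154.9196
G00 X99.4901 Y148.6709
M3 S591
G01 X36.8819 Y72.5355 F1648
G01 X107.5434 Y31.0509
G01 X121.9666 Y45.9622
G01 X66.2406 Y29.4301
G01 X18.7934 Y110.1351
G01 X99.4901 Y148.6709
M5
G00 X0.0000 Y0.0000

viewBox `0 0 237.8574 163.4313` with mm width/height → 1 unit = 1 mm. Flip: y_m = 163.4313 − y_svg.

**Shape 1** — `<path>` line segment, stroke `#000000` → engrave (S246, F4372). Machine vertices: (201.2458,136.1070) → (228.2960,111.4759). Open path.

**Shape 2** — `<path>` quadratic bezier, stroke `#000000` → engrave (S246, F4372). Control points (SVG): P0=(54.3201,73.3198), P1=(118.5123,71.0905), P2=(131.1556,30.9228); sampled at t=k/6. Machine vertices: (54.3201,90.1115) → (74.2856,91.9084) → (91.3872,95.8131) → (105.6251,101.8254) → (116.9991,109.9454) → (125.5093,120.1731) → (131.1556,132.5085). Open path.

**Shape 3** — `<path>` line segment, stroke `#0000ff` → score (S591, F1648). Machine vertices: (10.8876,150.8005) → (105.8652,56.9009). Open path.

**Shape 4** — `<rect>` rectangle, stroke `#0000ff` → score (S591, F1648). Machine vertices: (14.5237,154.9196) → (129.7154,154.9196) → (129.7154,126.0879) → (14.5237,126.0879) → (14.5237,154.9196). Closed: final G1 returns to the first vertex.

**Shape 5** — `<path>` closed polygon, stroke `#0000ff` → score (S591, F1648). Machine vertices: (99.4901,148.6709) → (36.8819,72.5355) → (107.5434,31.0509) → (121.9666,45.9622) → (66.2406,29.4301) → (18.7934,110.1351) → (99.4901,148.6709). Closed: final G1 returns to the first vertex.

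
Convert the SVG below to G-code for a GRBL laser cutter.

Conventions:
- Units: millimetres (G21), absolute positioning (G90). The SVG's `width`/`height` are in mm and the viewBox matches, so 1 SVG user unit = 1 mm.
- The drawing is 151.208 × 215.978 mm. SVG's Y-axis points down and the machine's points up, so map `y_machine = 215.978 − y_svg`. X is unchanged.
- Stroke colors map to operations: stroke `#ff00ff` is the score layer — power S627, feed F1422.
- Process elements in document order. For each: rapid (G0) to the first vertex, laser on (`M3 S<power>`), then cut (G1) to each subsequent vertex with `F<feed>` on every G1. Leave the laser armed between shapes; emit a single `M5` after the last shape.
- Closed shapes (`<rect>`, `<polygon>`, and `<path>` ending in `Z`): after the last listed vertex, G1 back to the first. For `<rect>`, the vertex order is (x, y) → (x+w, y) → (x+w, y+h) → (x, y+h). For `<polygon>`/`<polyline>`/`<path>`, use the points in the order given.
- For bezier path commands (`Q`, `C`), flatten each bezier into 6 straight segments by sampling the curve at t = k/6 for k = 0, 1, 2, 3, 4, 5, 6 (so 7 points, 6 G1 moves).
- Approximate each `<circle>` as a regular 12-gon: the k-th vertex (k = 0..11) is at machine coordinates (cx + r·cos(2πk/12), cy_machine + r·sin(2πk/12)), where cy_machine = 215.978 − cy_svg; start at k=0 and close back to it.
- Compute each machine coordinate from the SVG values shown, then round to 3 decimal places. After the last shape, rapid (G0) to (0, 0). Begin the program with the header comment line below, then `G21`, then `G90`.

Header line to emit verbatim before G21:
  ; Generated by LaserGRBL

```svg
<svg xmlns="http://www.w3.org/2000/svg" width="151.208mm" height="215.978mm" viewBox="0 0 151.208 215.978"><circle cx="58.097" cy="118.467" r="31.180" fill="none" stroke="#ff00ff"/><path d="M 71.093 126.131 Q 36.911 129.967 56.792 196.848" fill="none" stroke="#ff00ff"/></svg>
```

Since the viewBox matches the mm dimensions, user units are millimetres directly. The only transform is the Y-flip y_m = 215.978 − y_svg.

Shape 1 is a circle drawn with `<circle>`. Its stroke #ff00ff means score at S627, F1422. After flipping Y the toolpath is (89.277,97.511) → (85.100,113.101) → (73.687,124.514) → (58.097,128.691) → (42.507,124.514) → (31.094,113.101) → (26.917,97.511) → (31.094,81.921) → (42.507,70.508) → (58.097,66.331) → (73.687,70.508) → (85.100,81.921) → (89.277,97.511), returning to the start.

Shape 2 is a quadratic bezier drawn with `<path>`. Its stroke #ff00ff means score at S627, F1422. After flipping Y the toolpath is (71.093,89.847) → (61.201,86.817) → (54.312,80.285) → (50.427,70.250) → (49.545,56.712) → (51.667,39.672) → (56.792,19.130).

; Generated by LaserGRBL
G21
G90
G0 X89.277 Y97.511
M3 S627
G1 X85.100 Y113.101 F1422
G1 X73.687 Y124.514 F1422
G1 X58.097 Y128.691 F1422
G1 X42.507 Y124.514 F1422
G1 X31.094 Y113.101 F1422
G1 X26.917 Y97.511 F1422
G1 X31.094 Y81.921 F1422
G1 X42.507 Y70.508 F1422
G1 X58.097 Y66.331 F1422
G1 X73.687 Y70.508 F1422
G1 X85.100 Y81.921 F1422
G1 X89.277 Y97.511 F1422
G0 X71.093 Y89.847
M3 S627
G1 X61.201 Y86.817 F1422
G1 X54.312 Y80.285 F1422
G1 X50.427 Y70.250 F1422
G1 X49.545 Y56.712 F1422
G1 X51.667 Y39.672 F1422
G1 X56.792 Y19.130 F1422
M5
G0 X0.000 Y0.000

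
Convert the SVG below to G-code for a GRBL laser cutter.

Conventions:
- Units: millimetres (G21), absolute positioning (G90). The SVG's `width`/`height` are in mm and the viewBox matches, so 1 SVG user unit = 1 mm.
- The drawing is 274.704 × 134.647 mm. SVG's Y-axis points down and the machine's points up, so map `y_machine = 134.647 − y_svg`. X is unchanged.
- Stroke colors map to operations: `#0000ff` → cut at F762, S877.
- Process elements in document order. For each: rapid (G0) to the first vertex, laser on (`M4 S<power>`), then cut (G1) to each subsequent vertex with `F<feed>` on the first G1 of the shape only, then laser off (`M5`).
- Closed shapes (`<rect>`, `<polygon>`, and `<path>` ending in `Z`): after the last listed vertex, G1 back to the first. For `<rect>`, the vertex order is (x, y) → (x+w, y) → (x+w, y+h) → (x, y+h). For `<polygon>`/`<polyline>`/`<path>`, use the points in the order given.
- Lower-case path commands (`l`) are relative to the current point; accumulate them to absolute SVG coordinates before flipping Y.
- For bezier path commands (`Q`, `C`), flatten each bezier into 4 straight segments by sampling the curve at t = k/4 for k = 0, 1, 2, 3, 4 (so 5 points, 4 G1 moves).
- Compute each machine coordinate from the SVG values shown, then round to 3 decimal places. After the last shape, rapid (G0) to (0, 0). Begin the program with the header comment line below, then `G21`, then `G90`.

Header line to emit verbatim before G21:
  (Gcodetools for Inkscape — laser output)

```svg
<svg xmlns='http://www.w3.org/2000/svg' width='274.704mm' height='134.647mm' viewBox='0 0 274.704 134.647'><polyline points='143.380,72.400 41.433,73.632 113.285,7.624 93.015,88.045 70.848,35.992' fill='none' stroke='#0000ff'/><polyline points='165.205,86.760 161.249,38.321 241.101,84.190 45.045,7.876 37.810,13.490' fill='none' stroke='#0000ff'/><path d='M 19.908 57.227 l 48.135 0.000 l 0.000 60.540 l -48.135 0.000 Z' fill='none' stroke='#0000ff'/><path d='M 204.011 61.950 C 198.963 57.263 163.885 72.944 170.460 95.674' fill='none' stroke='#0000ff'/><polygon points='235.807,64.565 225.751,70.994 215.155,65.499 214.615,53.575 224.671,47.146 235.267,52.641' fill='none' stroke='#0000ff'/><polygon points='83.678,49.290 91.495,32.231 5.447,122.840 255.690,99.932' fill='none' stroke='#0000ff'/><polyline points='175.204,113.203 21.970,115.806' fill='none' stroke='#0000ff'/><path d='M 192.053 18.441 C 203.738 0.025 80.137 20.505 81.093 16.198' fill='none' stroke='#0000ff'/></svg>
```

(Gcodetools for Inkscape — laser output)
G21
G90
G0 X143.380 Y62.247
M4 S877
G1 X41.433 Y61.015 F762
G1 X113.285 Y127.023
G1 X93.015 Y46.602
G1 X70.848 Y98.655
M5
G0 X165.205 Y47.887
M4 S877
G1 X161.249 Y96.326 F762
G1 X241.101 Y50.457
G1 X45.045 Y126.771
G1 X37.810 Y121.157
M5
G0 X19.908 Y77.420
M4 S877
G1 X68.043 Y77.420 F762
G1 X68.043 Y16.880
G1 X19.908 Y16.880
G1 X19.908 Y77.420
M5
G0 X204.011 Y72.697
M4 S877
G1 X195.714 Y72.601 F762
G1 X182.877 Y66.116
G1 X172.219 Y54.491
G1 X170.460 Y38.973
M5
G0 X235.807 Y70.082
M4 S877
G1 X225.751 Y63.653 F762
G1 X215.155 Y69.148
G1 X214.615 Y81.072
G1 X224.671 Y87.501
G1 X235.267 Y82.006
G1 X235.807 Y70.082
M5
G0 X83.678 Y85.357
M4 S877
G1 X91.495 Y102.416 F762
G1 X5.447 Y11.807
G1 X255.690 Y34.715
G1 X83.678 Y85.357
M5
G0 X175.204 Y21.444
M4 S877
G1 X21.970 Y18.841 F762
M5
G0 X192.053 Y116.206
M4 S877
G1 X179.511 Y123.720 F762
G1 X140.596 Y122.618
G1 X99.670 Y118.871
G1 X81.093 Y118.449
M5
G0 X0.000 Y0.000

viewBox `0 0 274.704 134.647` with mm width/height → 1 unit = 1 mm. Flip: y_m = 134.647 − y_svg.

**Shape 1** — `<polyline>` open polyline, stroke `#0000ff` → cut (S877, F762). Machine vertices: (143.380,62.247) → (41.433,61.015) → (113.285,127.023) → (93.015,46.602) → (70.848,98.655). Open path.

**Shape 2** — `<polyline>` open polyline, stroke `#0000ff` → cut (S877, F762). Machine vertices: (165.205,47.887) → (161.249,96.326) → (241.101,50.457) → (45.045,126.771) → (37.810,121.157). Open path.

**Shape 3** — `<path>` rectangle, stroke `#0000ff` → cut (S877, F762). Machine vertices: (19.908,77.420) → (68.043,77.420) → (68.043,16.880) → (19.908,16.880) → (19.908,77.420). Closed: final G1 returns to the first vertex.

**Shape 4** — `<path>` cubic bezier, stroke `#0000ff` → cut (S877, F762). Control points (SVG): P0=(204.011,61.950), P1=(198.963,57.263), P2=(163.885,72.944), P3=(170.460,95.674); sampled at t=k/4. Machine vertices: (204.011,72.697) → (195.714,72.601) → (182.877,66.116) → (172.219,54.491) → (170.460,38.973). Open path.

**Shape 5** — `<polygon>` regular polygon, stroke `#0000ff` → cut (S877, F762). Machine vertices: (235.807,70.082) → (225.751,63.653) → (215.155,69.148) → (214.615,81.072) → (224.671,87.501) → (235.267,82.006) → (235.807,70.082). Closed: final G1 returns to the first vertex.

**Shape 6** — `<polygon>` closed polygon, stroke `#0000ff` → cut (S877, F762). Machine vertices: (83.678,85.357) → (91.495,102.416) → (5.447,11.807) → (255.690,34.715) → (83.678,85.357). Closed: final G1 returns to the first vertex.

**Shape 7** — `<polyline>` line segment, stroke `#0000ff` → cut (S877, F762). Machine vertices: (175.204,21.444) → (21.970,18.841). Open path.

**Shape 8** — `<path>` cubic bezier, stroke `#0000ff` → cut (S877, F762). Control points (SVG): P0=(192.053,18.441), P1=(203.738,0.025), P2=(80.137,20.505), P3=(81.093,16.198); sampled at t=k/4. Machine vertices: (192.053,116.206) → (179.511,123.720) → (140.596,122.618) → (99.670,118.871) → (81.093,118.449). Open path.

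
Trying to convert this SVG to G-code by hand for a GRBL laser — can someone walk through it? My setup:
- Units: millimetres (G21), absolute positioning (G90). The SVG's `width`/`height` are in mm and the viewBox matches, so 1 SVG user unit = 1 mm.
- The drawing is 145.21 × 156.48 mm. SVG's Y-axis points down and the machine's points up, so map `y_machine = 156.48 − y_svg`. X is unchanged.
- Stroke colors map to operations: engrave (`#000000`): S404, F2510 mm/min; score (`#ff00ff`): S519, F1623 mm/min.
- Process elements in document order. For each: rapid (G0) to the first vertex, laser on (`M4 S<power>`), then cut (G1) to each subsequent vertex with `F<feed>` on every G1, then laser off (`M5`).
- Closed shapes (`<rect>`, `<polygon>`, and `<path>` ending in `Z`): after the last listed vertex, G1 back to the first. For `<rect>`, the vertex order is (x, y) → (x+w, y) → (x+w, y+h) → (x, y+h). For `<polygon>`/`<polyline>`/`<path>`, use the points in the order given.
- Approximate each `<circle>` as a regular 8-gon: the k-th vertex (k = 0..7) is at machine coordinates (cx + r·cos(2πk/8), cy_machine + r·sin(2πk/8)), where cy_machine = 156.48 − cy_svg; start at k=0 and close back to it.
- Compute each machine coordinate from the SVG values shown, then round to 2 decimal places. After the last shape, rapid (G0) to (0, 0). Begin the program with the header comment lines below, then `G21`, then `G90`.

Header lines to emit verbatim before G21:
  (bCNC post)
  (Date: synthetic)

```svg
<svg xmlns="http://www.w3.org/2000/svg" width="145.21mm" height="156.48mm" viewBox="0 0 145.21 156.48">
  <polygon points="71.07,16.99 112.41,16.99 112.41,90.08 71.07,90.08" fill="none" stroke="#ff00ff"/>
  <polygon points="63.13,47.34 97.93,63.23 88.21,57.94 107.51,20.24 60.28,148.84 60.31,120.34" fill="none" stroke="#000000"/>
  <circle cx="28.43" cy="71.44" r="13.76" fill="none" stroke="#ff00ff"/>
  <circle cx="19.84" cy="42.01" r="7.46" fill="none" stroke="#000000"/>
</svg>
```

(bCNC post)
(Date: synthetic)
G21
G90
G0 X71.07 Y139.49
M4 S519
G1 X112.41 Y139.49 F1623
G1 X112.41 Y66.40 F1623
G1 X71.07 Y66.40 F1623
G1 X71.07 Y139.49 F1623
M5
G0 X63.13 Y109.14
M4 S404
G1 X97.93 Y93.25 F2510
G1 X88.21 Y98.54 F2510
G1 X107.51 Y136.24 F2510
G1 X60.28 Y7.64 F2510
G1 X60.31 Y36.14 F2510
G1 X63.13 Y109.14 F2510
M5
G0 X42.19 Y85.04
M4 S519
G1 X38.16 Y94.77 F1623
G1 X28.43 Y98.80 F1623
G1 X18.70 Y94.77 F1623
G1 X14.67 Y85.04 F1623
G1 X18.70 Y75.31 F1623
G1 X28.43 Y71.28 F1623
G1 X38.16 Y75.31 F1623
G1 X42.19 Y85.04 F1623
M5
G0 X27.30 Y114.47
M4 S404
G1 X25.12 Y119.75 F2510
G1 X19.84 Y121.93 F2510
G1 X14.56 Y119.75 F2510
G1 X12.38 Y114.47 F2510
G1 X14.56 Y109.19 F2510
G1 X19.84 Y107.01 F2510
G1 X25.12 Y109.19 F2510
G1 X27.30 Y114.47 F2510
M5
G0 X0.00 Y0.00

viewBox `0 0 145.21 156.48` with mm width/height → 1 unit = 1 mm. Flip: y_m = 156.48 − y_svg.

**Shape 1** — `<polygon>` rectangle, stroke `#ff00ff` → score (S519, F1623). Machine vertices: (71.07,139.49) → (112.41,139.49) → (112.41,66.40) → (71.07,66.40) → (71.07,139.49). Closed: final G1 returns to the first vertex.

**Shape 2** — `<polygon>` closed polygon, stroke `#000000` → engrave (S404, F2510). Machine vertices: (63.13,109.14) → (97.93,93.25) → (88.21,98.54) → (107.51,136.24) → (60.28,7.64) → (60.31,36.14) → (63.13,109.14). Closed: final G1 returns to the first vertex.

**Shape 3** — `<circle>` circle, stroke `#ff00ff` → score (S519, F1623). Machine vertices: (42.19,85.04) → (38.16,94.77) → (28.43,98.80) → (18.70,94.77) → (14.67,85.04) → (18.70,75.31) → (28.43,71.28) → (38.16,75.31) → (42.19,85.04). Closed: final G1 returns to the first vertex.

**Shape 4** — `<circle>` circle, stroke `#000000` → engrave (S404, F2510). Machine vertices: (27.30,114.47) → (25.12,119.75) → (19.84,121.93) → (14.56,119.75) → (12.38,114.47) → (14.56,109.19) → (19.84,107.01) → (25.12,109.19) → (27.30,114.47). Closed: final G1 returns to the first vertex.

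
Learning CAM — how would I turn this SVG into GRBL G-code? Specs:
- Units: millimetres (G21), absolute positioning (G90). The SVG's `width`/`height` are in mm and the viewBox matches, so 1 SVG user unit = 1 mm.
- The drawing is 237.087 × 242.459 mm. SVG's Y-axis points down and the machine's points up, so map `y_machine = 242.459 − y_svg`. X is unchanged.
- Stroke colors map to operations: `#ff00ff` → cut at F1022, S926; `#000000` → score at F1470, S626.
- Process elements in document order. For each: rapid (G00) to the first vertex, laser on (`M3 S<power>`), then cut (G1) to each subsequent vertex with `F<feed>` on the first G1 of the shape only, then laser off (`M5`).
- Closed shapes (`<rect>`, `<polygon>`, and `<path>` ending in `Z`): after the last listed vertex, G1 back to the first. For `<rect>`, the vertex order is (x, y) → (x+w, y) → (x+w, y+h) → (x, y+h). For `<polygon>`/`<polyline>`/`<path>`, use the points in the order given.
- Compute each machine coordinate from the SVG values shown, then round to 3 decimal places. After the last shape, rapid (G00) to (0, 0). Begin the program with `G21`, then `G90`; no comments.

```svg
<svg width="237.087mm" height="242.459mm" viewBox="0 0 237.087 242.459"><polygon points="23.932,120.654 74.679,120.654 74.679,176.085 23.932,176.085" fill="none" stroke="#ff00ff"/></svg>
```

G21
G90
G00 X23.932 Y121.805
M3 S926
G1 X74.679 Y121.805 F1022
G1 X74.679 Y66.374
G1 X23.932 Y66.374
G1 X23.932 Y121.805
M5
G00 X0.000 Y0.000

Since the viewBox matches the mm dimensions, user units are millimetres directly. The only transform is the Y-flip y_m = 242.459 − y_svg.

Shape 1 is a rectangle drawn with `<polygon>`. Its stroke #ff00ff means cut at S926, F1022. After flipping Y the toolpath is (23.932,121.805) → (74.679,121.805) → (74.679,66.374) → (23.932,66.374) → (23.932,121.805), returning to the start.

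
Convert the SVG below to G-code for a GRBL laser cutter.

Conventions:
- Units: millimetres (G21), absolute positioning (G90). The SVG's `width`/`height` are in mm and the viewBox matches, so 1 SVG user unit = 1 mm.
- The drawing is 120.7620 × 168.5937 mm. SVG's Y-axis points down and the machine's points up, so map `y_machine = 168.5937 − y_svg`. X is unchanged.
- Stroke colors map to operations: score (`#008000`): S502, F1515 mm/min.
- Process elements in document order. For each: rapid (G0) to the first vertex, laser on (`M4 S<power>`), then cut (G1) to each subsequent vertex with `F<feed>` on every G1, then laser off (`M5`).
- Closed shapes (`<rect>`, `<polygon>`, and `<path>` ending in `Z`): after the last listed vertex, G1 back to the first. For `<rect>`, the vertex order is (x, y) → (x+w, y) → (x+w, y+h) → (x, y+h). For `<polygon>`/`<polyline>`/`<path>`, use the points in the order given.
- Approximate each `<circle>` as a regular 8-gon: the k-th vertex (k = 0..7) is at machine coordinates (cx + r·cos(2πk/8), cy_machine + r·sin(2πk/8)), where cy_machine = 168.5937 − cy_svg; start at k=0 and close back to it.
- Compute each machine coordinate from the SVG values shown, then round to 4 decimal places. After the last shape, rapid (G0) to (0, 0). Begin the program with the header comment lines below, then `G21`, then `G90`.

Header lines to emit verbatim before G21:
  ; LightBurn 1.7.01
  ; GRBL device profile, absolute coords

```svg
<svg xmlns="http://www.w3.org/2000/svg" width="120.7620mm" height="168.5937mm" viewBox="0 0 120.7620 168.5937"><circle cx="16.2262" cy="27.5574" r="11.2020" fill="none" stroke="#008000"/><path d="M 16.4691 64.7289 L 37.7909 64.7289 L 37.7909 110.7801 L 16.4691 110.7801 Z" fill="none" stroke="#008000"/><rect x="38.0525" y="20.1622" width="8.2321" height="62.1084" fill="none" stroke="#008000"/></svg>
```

; LightBurn 1.7.01
; GRBL device profile, absolute coords
G21
G90
G0 X27.4282 Y141.0363
M4 S502
G1 X24.1472 Y148.9573 F1515
G1 X16.2262 Y152.2383 F1515
G1 X8.3052 Y148.9573 F1515
G1 X5.0242 Y141.0363 F1515
G1 X8.3052 Y133.1153 F1515
G1 X16.2262 Y129.8343 F1515
G1 X24.1472 Y133.1153 F1515
G1 X27.4282 Y141.0363 F1515
M5
G0 X16.4691 Y103.8648
M4 S502
G1 X37.7909 Y103.8648 F1515
G1 X37.7909 Y57.8136 F1515
G1 X16.4691 Y57.8136 F1515
G1 X16.4691 Y103.8648 F1515
M5
G0 X38.0525 Y148.4315
M4 S502
G1 X46.2846 Y148.4315 F1515
G1 X46.2846 Y86.3231 F1515
G1 X38.0525 Y86.3231 F1515
G1 X38.0525 Y148.4315 F1515
M5
G0 X0.0000 Y0.0000

viewBox `0 0 120.7620 168.5937` with mm width/height → 1 unit = 1 mm. Flip: y_m = 168.5937 − y_svg.

**Shape 1** — `<circle>` circle, stroke `#008000` → score (S502, F1515). Machine vertices: (27.4282,141.0363) → (24.1472,148.9573) → (16.2262,152.2383) → (8.3052,148.9573) → (5.0242,141.0363) → (8.3052,133.1153) → (16.2262,129.8343) → (24.1472,133.1153) → (27.4282,141.0363). Closed: final G1 returns to the first vertex.

**Shape 2** — `<path>` rectangle, stroke `#008000` → score (S502, F1515). Machine vertices: (16.4691,103.8648) → (37.7909,103.8648) → (37.7909,57.8136) → (16.4691,57.8136) → (16.4691,103.8648). Closed: final G1 returns to the first vertex.

**Shape 3** — `<rect>` rectangle, stroke `#008000` → score (S502, F1515). Machine vertices: (38.0525,148.4315) → (46.2846,148.4315) → (46.2846,86.3231) → (38.0525,86.3231) → (38.0525,148.4315). Closed: final G1 returns to the first vertex.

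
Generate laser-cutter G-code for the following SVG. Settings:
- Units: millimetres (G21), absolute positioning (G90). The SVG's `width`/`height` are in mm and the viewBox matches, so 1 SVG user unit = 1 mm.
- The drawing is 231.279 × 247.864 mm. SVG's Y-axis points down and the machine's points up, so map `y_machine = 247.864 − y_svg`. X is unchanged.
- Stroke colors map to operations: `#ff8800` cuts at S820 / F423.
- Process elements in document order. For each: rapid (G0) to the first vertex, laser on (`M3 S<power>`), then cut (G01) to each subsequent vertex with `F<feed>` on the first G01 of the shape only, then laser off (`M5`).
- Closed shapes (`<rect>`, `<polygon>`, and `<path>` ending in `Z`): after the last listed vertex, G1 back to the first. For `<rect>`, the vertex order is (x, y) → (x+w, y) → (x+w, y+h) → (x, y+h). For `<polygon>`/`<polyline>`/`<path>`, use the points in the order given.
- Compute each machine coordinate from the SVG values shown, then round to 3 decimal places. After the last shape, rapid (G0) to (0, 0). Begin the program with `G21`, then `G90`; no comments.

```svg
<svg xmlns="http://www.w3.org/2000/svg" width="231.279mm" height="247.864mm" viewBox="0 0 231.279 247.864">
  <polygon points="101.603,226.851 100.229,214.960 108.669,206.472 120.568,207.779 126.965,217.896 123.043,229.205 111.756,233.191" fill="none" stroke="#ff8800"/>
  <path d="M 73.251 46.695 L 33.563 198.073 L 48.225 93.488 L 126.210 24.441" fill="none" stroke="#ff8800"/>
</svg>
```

G21
G90
G0 X101.603 Y21.013
M3 S820
G01 X100.229 Y32.904 F423
G01 X108.669 Y41.392
G01 X120.568 Y40.085
G01 X126.965 Y29.968
G01 X123.043 Y18.659
G01 X111.756 Y14.673
G01 X101.603 Y21.013
M5
G0 X73.251 Y201.169
M3 S820
G01 X33.563 Y49.791 F423
G01 X48.225 Y154.376
G01 X126.210 Y223.423
M5
G0 X0.000 Y0.000

Since the viewBox matches the mm dimensions, user units are millimetres directly. The only transform is the Y-flip y_m = 247.864 − y_svg.

Shape 1 is a regular polygon drawn with `<polygon>`. Its stroke #ff8800 means cut at S820, F423. After flipping Y the toolpath is (101.603,21.013) → (100.229,32.904) → (108.669,41.392) → (120.568,40.085) → (126.965,29.968) → (123.043,18.659) → (111.756,14.673) → (101.603,21.013), returning to the start.

Shape 2 is a open polyline drawn with `<path>`. Its stroke #ff8800 means cut at S820, F423. After flipping Y the toolpath is (73.251,201.169) → (33.563,49.791) → (48.225,154.376) → (126.210,223.423).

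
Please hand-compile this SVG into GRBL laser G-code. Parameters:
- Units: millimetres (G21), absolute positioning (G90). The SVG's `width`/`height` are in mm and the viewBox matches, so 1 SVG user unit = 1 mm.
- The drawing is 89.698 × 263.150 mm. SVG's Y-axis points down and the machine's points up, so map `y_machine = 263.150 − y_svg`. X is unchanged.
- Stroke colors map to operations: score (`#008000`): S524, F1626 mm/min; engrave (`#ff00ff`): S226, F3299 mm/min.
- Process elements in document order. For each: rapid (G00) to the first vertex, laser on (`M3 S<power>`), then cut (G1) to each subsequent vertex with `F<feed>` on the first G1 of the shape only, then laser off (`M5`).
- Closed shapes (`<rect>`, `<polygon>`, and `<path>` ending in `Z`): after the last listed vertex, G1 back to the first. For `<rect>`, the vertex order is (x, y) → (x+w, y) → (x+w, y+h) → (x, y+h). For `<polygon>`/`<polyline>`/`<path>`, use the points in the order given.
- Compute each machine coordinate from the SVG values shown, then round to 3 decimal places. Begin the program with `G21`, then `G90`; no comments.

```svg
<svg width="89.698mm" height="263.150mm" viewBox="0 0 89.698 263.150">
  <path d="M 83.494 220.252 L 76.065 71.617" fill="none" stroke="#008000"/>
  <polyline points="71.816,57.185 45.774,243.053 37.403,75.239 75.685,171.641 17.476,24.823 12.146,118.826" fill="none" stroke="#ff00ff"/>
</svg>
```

G21
G90
G00 X83.494 Y42.898
M3 S524
G1 X76.065 Y191.533 F1626
M5
G00 X71.816 Y205.965
M3 S226
G1 X45.774 Y20.097 F3299
G1 X37.403 Y187.911
G1 X75.685 Y91.509
G1 X17.476 Y238.327
G1 X12.146 Y144.324
M5

viewBox `0 0 89.698 263.150` with mm width/height → 1 unit = 1 mm. Flip: y_m = 263.150 − y_svg.

**Shape 1** — `<path>` line segment, stroke `#008000` → score (S524, F1626). Machine vertices: (83.494,42.898) → (76.065,191.533). Open path.

**Shape 2** — `<polyline>` open polyline, stroke `#ff00ff` → engrave (S226, F3299). Machine vertices: (71.816,205.965) → (45.774,20.097) → (37.403,187.911) → (75.685,91.509) → (17.476,238.327) → (12.146,144.324). Open path.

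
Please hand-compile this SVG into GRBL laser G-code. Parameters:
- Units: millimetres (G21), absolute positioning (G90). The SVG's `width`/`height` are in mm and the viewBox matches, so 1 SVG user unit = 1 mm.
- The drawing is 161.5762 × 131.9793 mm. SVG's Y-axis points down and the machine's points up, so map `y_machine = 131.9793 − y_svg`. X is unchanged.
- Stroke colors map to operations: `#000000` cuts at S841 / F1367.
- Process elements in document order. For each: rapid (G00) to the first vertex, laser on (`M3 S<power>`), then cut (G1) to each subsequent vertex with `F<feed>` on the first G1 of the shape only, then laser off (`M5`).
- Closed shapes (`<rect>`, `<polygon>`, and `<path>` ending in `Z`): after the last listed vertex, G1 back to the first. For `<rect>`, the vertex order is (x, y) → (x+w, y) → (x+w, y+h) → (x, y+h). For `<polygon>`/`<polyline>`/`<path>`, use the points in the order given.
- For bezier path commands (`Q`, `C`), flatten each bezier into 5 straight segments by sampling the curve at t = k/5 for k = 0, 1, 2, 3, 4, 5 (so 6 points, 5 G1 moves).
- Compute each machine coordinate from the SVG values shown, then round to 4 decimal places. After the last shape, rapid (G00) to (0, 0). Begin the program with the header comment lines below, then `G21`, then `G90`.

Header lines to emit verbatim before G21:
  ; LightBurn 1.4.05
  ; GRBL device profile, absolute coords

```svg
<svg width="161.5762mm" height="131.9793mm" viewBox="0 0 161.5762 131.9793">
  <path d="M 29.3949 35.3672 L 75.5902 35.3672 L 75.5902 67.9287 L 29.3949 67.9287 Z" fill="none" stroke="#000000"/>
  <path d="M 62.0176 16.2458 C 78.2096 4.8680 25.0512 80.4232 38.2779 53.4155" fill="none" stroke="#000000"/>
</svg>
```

; LightBurn 1.4.05
; GRBL device profile, absolute coords
G21
G90
G00 X29.3949 Y96.6121
M3 S841
G1 X75.5902 Y96.6121 F1367
G1 X75.5902 Y64.0506
G1 X29.3949 Y64.0506
G1 X29.3949 Y96.6121
M5
G00 X62.0176 Y115.7335
M3 S841
G1 X64.4966 Y113.6442 F1367
G1 X56.8469 Y99.7868
G1 X45.5836 Y83.2570
G1 X37.2222 Y73.1508
G1 X38.2779 Y78.5638
M5
G00 X0.0000 Y0.0000

viewBox `0 0 161.5762 131.9793` with mm width/height → 1 unit = 1 mm. Flip: y_m = 131.9793 − y_svg.

**Shape 1** — `<path>` rectangle, stroke `#000000` → cut (S841, F1367). Machine vertices: (29.3949,96.6121) → (75.5902,96.6121) → (75.5902,64.0506) → (29.3949,64.0506) → (29.3949,96.6121). Closed: final G1 returns to the first vertex.

**Shape 2** — `<path>` cubic bezier, stroke `#000000` → cut (S841, F1367). Control points (SVG): P0=(62.0176,16.2458), P1=(78.2096,4.8680), P2=(25.0512,80.4232), P3=(38.2779,53.4155); sampled at t=k/5. Machine vertices: (62.0176,115.7335) → (64.4966,113.6442) → (56.8469,99.7868) → (45.5836,83.2570) → (37.2222,73.1508) → (38.2779,78.5638). Open path.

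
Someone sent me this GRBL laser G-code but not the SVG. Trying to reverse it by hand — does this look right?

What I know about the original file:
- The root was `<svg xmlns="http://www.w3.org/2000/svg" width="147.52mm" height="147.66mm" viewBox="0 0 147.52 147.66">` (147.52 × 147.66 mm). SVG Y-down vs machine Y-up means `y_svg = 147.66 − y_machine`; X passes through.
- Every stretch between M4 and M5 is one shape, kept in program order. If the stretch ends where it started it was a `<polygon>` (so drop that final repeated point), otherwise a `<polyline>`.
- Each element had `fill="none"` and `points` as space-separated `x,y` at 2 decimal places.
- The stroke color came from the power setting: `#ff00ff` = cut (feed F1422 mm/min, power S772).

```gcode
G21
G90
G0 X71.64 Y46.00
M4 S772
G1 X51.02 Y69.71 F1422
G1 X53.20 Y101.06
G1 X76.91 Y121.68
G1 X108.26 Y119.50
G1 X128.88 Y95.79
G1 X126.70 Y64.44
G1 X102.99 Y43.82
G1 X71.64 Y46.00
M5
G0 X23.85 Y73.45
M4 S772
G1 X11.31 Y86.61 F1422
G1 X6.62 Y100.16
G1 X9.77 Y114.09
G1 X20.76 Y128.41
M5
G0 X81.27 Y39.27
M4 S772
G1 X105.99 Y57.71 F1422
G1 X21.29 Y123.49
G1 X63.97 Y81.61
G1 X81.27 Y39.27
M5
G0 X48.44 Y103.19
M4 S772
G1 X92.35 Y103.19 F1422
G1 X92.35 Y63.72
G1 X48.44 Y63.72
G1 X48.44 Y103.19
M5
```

<svg xmlns="http://www.w3.org/2000/svg" width="147.52mm" height="147.66mm" viewBox="0 0 147.52 147.66">
  <polygon points="71.64,101.66 51.02,77.95 53.20,46.60 76.91,25.98 108.26,28.16 128.88,51.87 126.70,83.22 102.99,103.84" fill="none" stroke="#ff00ff"/>
  <polyline points="23.85,74.21 11.31,61.05 6.62,47.50 9.77,33.57 20.76,19.25" fill="none" stroke="#ff00ff"/>
  <polygon points="81.27,108.39 105.99,89.95 21.29,24.17 63.97,66.05" fill="none" stroke="#ff00ff"/>
  <polygon points="48.44,44.47 92.35,44.47 92.35,83.94 48.44,83.94" fill="none" stroke="#ff00ff"/>
</svg>

y_svg = 147.66 − y_m. Every run uses S772, so all elements get stroke `#ff00ff` (cut).

[1] closed run; points: 71.64,101.66 51.02,77.95 53.20,46.60 76.91,25.98 108.26,28.16 128.88,51.87 126.70,83.22 102.99,103.84

[2] open run; points: 23.85,74.21 11.31,61.05 6.62,47.50 9.77,33.57 20.76,19.25

[3] closed run; points: 81.27,108.39 105.99,89.95 21.29,24.17 63.97,66.05

[4] closed run; points: 48.44,44.47 92.35,44.47 92.35,83.94 48.44,83.94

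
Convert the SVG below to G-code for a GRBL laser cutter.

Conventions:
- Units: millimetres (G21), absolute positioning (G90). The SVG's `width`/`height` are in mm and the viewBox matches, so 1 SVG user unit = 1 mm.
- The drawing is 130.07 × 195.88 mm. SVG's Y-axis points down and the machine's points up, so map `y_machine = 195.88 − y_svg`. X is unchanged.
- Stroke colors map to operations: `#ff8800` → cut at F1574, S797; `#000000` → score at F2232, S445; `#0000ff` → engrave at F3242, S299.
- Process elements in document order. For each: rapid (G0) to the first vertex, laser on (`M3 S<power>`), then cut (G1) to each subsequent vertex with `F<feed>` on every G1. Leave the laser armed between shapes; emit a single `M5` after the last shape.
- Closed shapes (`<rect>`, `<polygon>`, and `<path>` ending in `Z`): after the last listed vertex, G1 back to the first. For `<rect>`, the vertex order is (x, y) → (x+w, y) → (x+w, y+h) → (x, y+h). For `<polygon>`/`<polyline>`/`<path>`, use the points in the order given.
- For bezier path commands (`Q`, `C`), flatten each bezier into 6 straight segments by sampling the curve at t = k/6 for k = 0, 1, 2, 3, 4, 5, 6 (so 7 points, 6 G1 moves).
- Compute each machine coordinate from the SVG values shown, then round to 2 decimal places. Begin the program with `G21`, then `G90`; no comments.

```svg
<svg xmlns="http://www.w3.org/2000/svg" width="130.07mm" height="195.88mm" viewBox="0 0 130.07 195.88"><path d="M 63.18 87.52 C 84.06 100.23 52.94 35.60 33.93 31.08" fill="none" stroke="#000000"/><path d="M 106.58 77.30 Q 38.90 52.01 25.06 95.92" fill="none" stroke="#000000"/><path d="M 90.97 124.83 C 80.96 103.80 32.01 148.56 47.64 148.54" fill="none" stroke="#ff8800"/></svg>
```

1 u = 1 mm; y_m = 195.88 − y.

[1] `<path>` cubic bezier, #000000→score S445 F2232: (63.18,108.36) → (69.58,107.81) → (69.10,116.34) → (63.51,130.12) → (54.60,145.33) → (44.15,158.17) → (33.93,164.80)

[2] `<path>` quadratic bezier, #000000→score S445 F2232: (106.58,118.58) → (85.52,125.09) → (67.44,127.75) → (52.36,126.57) → (40.27,121.54) → (31.17,112.67) → (25.06,99.96)

[3] `<path>` cubic bezier, #ff8800→cut S797 F1574: (90.97,71.05) → (83.20,76.59) → (71.81,74.25) → (59.69,67.07) → (49.70,58.15) → (44.73,50.55) → (47.64,47.34)

G21
G90
G0 X63.18 Y108.36
M3 S445
G1 X69.58 Y107.81 F2232
G1 X69.10 Y116.34 F2232
G1 X63.51 Y130.12 F2232
G1 X54.60 Y145.33 F2232
G1 X44.15 Y158.17 F2232
G1 X33.93 Y164.80 F2232
G0 X106.58 Y118.58
M3 S445
G1 X85.52 Y125.09 F2232
G1 X67.44 Y127.75 F2232
G1 X52.36 Y126.57 F2232
G1 X40.27 Y121.54 F2232
G1 X31.17 Y112.67 F2232
G1 X25.06 Y99.96 F2232
G0 X90.97 Y71.05
M3 S797
G1 X83.20 Y76.59 F1574
G1 X71.81 Y74.25 F1574
G1 X59.69 Y67.07 F1574
G1 X49.70 Y58.15 F1574
G1 X44.73 Y50.55 F1574
G1 X47.64 Y47.34 F1574
M5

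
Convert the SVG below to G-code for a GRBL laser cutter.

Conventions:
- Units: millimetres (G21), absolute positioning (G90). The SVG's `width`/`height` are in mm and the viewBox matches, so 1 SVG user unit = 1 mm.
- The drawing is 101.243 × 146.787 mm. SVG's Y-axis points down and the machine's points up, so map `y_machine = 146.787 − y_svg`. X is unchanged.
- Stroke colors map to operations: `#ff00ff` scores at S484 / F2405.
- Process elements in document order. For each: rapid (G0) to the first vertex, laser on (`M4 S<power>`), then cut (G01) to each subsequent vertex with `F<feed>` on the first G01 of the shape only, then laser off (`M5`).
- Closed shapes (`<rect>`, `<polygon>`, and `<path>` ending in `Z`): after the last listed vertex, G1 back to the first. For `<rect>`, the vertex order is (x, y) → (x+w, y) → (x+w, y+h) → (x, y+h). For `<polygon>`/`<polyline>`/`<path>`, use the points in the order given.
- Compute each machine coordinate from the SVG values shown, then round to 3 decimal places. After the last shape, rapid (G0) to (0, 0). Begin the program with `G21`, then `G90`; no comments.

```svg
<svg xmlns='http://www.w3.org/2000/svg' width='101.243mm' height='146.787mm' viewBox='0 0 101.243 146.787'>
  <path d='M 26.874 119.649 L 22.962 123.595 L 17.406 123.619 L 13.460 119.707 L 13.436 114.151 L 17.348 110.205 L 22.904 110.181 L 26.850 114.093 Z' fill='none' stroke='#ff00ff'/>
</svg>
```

G21
G90
G0 X26.874 Y27.138
M4 S484
G01 X22.962 Y23.192 F2405
G01 X17.406 Y23.168
G01 X13.460 Y27.080
G01 X13.436 Y32.636
G01 X17.348 Y36.582
G01 X22.904 Y36.606
G01 X26.850 Y32.694
G01 X26.874 Y27.138
M5
G0 X0.000 Y0.000

1 u = 1 mm; y_m = 146.787 − y.

[1] `<path>` regular polygon, #ff00ff→score S484 F2405: (26.874,27.138) → (22.962,23.192) → (17.406,23.168) → (13.460,27.080) → (13.436,32.636) → (17.348,36.582) → (22.904,36.606) → (26.850,32.694) → (26.874,27.138) (closed)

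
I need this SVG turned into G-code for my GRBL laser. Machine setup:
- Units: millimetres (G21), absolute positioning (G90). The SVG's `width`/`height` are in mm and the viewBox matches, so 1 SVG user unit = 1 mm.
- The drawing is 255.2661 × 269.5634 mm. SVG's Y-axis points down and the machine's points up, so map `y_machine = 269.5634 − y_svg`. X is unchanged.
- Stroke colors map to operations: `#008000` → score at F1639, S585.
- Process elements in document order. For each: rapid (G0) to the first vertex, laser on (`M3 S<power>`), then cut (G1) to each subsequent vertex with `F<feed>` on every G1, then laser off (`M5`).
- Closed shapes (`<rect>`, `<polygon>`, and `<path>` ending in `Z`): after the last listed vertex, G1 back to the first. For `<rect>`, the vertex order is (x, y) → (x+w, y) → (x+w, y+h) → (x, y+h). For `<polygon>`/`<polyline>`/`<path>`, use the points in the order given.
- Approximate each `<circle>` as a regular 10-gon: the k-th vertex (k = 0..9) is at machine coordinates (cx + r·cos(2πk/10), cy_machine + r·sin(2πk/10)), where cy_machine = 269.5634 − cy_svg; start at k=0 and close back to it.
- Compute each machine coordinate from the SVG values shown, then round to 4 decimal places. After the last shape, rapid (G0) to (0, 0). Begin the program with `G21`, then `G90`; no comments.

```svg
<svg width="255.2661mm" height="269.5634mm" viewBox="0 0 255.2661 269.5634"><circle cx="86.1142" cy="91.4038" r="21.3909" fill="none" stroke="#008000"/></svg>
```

G21
G90
G0 X107.5051 Y178.1596
M3 S585
G1 X103.4198 Y190.7329 F1639
G1 X92.7244 Y198.5036 F1639
G1 X79.5040 Y198.5036 F1639
G1 X68.8086 Y190.7329 F1639
G1 X64.7233 Y178.1596 F1639
G1 X68.8086 Y165.5863 F1639
G1 X79.5040 Y157.8156 F1639
G1 X92.7244 Y157.8156 F1639
G1 X103.4198 Y165.5863 F1639
G1 X107.5051 Y178.1596 F1639
M5
G0 X0.0000 Y0.0000

viewBox `0 0 255.2661 269.5634` with mm width/height → 1 unit = 1 mm. Flip: y_m = 269.5634 − y_svg.

**Shape 1** — `<circle>` circle, stroke `#008000` → score (S585, F1639). Machine vertices: (107.5051,178.1596) → (103.4198,190.7329) → (92.7244,198.5036) → (79.5040,198.5036) → (68.8086,190.7329) → (64.7233,178.1596) → (68.8086,165.5863) → (79.5040,157.8156) → (92.7244,157.8156) → (103.4198,165.5863) → (107.5051,178.1596). Closed: final G1 returns to the first vertex.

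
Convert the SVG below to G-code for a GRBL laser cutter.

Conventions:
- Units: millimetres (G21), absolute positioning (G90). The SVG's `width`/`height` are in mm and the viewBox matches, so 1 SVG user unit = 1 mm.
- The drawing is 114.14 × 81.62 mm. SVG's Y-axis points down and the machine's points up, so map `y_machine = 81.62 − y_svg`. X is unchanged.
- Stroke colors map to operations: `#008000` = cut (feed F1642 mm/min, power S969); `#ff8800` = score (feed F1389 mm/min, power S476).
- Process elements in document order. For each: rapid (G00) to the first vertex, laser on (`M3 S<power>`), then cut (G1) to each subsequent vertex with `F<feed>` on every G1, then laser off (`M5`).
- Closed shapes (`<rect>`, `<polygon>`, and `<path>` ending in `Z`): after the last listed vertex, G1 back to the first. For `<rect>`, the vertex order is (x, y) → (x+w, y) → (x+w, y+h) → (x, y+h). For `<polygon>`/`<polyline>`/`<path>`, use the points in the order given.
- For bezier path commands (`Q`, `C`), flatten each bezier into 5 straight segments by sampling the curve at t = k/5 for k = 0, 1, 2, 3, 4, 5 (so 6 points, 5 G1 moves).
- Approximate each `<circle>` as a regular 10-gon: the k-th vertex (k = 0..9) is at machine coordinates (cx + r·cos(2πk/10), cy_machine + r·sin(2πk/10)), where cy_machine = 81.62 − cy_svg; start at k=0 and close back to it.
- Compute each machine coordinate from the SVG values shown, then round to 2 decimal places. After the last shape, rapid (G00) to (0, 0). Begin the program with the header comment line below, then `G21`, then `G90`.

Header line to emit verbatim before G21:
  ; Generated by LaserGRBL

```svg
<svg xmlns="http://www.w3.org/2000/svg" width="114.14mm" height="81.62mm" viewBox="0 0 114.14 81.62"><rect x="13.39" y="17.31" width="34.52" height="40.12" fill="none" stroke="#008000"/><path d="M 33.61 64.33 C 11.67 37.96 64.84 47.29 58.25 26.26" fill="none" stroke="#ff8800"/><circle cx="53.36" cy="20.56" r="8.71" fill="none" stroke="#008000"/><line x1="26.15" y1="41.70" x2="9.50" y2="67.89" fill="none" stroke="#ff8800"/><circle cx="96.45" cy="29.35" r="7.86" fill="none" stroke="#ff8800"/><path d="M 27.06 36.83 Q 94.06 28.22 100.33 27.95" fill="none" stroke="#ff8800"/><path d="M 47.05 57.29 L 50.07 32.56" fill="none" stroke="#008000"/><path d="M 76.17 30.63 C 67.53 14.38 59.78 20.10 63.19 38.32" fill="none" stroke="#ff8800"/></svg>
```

Since the viewBox matches the mm dimensions, user units are millimetres directly. The only transform is the Y-flip y_m = 81.62 − y_svg.

Shape 1 is a rectangle drawn with `<rect>`. Its stroke #008000 means cut at S969, F1642. After flipping Y the toolpath is (13.39,64.31) → (47.91,64.31) → (47.91,24.19) → (13.39,24.19) → (13.39,64.31), returning to the start.

Shape 2 is a cubic bezier drawn with `<path>`. Its stroke #ff8800 means score at S476, F1389. After flipping Y the toolpath is (33.61,17.29) → (28.38,29.36) → (34.70,36.03) → (46.10,40.47) → (56.11,45.86) → (58.25,55.36).

Shape 3 is a circle drawn with `<circle>`. Its stroke #008000 means cut at S969, F1642. After flipping Y the toolpath is (62.07,61.06) → (60.41,66.18) → (56.05,69.34) → (50.67,69.34) → (46.31,66.18) → (44.65,61.06) → (46.31,55.94) → (50.67,52.78) → (56.05,52.78) → (60.41,55.94) → (62.07,61.06), returning to the start.

Shape 4 is a line segment drawn with `<line>`. Its stroke #ff8800 means score at S476, F1389. After flipping Y the toolpath is (26.15,39.92) → (9.50,13.73).

Shape 5 is a circle drawn with `<circle>`. Its stroke #ff8800 means score at S476, F1389. After flipping Y the toolpath is (104.31,52.27) → (102.81,56.89) → (98.88,59.75) → (94.02,59.75) → (90.09,56.89) → (88.59,52.27) → (90.09,47.65) → (94.02,44.79) → (98.88,44.79) → (102.81,47.65) → (104.31,52.27), returning to the start.

Shape 6 is a quadratic bezier drawn with `<path>`. Its stroke #ff8800 means score at S476, F1389. After flipping Y the toolpath is (27.06,44.79) → (51.43,47.90) → (70.94,50.34) → (85.60,52.12) → (95.39,53.23) → (100.33,53.67).

Shape 7 is a line segment drawn with `<path>`. Its stroke #008000 means cut at S969, F1642. After flipping Y the toolpath is (47.05,24.33) → (50.07,49.06).

Shape 8 is a cubic bezier drawn with `<path>`. Its stroke #ff8800 means score at S476, F1389. After flipping Y the toolpath is (76.17,50.99) → (71.17,58.18) → (66.89,60.55) → (63.80,58.56) → (62.40,52.66) → (63.19,43.30).

; Generated by LaserGRBL
G21
G90
G00 X13.39 Y64.31
M3 S969
G1 X47.91 Y64.31 F1642
G1 X47.91 Y24.19 F1642
G1 X13.39 Y24.19 F1642
G1 X13.39 Y64.31 F1642
M5
G00 X33.61 Y17.29
M3 S476
G1 X28.38 Y29.36 F1389
G1 X34.70 Y36.03 F1389
G1 X46.10 Y40.47 F1389
G1 X56.11 Y45.86 F1389
G1 X58.25 Y55.36 F1389
M5
G00 X62.07 Y61.06
M3 S969
G1 X60.41 Y66.18 F1642
G1 X56.05 Y69.34 F1642
G1 X50.67 Y69.34 F1642
G1 X46.31 Y66.18 F1642
G1 X44.65 Y61.06 F1642
G1 X46.31 Y55.94 F1642
G1 X50.67 Y52.78 F1642
G1 X56.05 Y52.78 F1642
G1 X60.41 Y55.94 F1642
G1 X62.07 Y61.06 F1642
M5
G00 X26.15 Y39.92
M3 S476
G1 X9.50 Y13.73 F1389
M5
G00 X104.31 Y52.27
M3 S476
G1 X102.81 Y56.89 F1389
G1 X98.88 Y59.75 F1389
G1 X94.02 Y59.75 F1389
G1 X90.09 Y56.89 F1389
G1 X88.59 Y52.27 F1389
G1 X90.09 Y47.65 F1389
G1 X94.02 Y44.79 F1389
G1 X98.88 Y44.79 F1389
G1 X102.81 Y47.65 F1389
G1 X104.31 Y52.27 F1389
M5
G00 X27.06 Y44.79
M3 S476
G1 X51.43 Y47.90 F1389
G1 X70.94 Y50.34 F1389
G1 X85.60 Y52.12 F1389
G1 X95.39 Y53.23 F1389
G1 X100.33 Y53.67 F1389
M5
G00 X47.05 Y24.33
M3 S969
G1 X50.07 Y49.06 F1642
M5
G00 X76.17 Y50.99
M3 S476
G1 X71.17 Y58.18 F1389
G1 X66.89 Y60.55 F1389
G1 X63.80 Y58.56 F1389
G1 X62.40 Y52.66 F1389
G1 X63.19 Y43.30 F1389
M5
G00 X0.00 Y0.00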